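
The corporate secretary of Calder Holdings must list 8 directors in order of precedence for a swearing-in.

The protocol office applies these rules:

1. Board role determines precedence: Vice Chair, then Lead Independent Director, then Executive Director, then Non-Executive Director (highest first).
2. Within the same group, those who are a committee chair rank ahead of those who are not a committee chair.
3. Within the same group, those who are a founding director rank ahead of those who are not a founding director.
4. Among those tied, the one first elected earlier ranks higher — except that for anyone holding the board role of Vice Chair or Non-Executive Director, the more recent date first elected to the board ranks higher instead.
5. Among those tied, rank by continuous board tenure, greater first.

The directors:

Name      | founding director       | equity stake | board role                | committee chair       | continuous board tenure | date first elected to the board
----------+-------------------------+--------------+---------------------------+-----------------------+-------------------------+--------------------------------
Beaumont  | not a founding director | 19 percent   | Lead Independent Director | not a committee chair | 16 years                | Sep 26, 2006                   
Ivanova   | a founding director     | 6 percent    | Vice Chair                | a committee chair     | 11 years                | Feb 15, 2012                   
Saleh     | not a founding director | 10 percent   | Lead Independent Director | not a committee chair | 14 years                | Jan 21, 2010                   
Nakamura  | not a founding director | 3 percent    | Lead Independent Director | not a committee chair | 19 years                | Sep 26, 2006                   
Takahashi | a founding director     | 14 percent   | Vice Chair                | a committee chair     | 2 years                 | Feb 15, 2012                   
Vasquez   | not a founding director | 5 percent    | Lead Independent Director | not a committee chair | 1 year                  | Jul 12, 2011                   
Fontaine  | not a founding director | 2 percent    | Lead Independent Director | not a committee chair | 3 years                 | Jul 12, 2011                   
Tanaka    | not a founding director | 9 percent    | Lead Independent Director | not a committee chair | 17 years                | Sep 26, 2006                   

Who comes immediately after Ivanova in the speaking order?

By board role: Ivanova and Takahashi (Vice Chair); then Nakamura, Tanaka, Beaumont, Saleh, Fontaine and Vasquez (Lead Independent Director).
Ivanova and Takahashi are each a committee chair, so the next rule applies.
Ivanova and Takahashi are each a founding director, so the next rule applies.
Ivanova and Takahashi both have date first elected to the board Feb 15, 2012, so the next rule applies.
Among Ivanova and Takahashi, by continuous board tenure (higher first): Ivanova (11 years) before Takahashi (2 years).
Nakamura, Tanaka, Beaumont, Saleh, Fontaine and Vasquez are each not a committee chair, so the next rule applies.
Nakamura, Tanaka, Beaumont, Saleh, Fontaine and Vasquez are each not a founding director, so the next rule applies.
Among Nakamura, Tanaka, Beaumont, Saleh, Fontaine and Vasquez, by date first elected to the board (earlier first): Nakamura, Tanaka and Beaumont (Sep 26, 2006) before Saleh (Jan 21, 2010) before Fontaine and Vasquez (Jul 12, 2011).
Among Nakamura, Tanaka and Beaumont, by continuous board tenure (higher first): Nakamura (19 years) before Tanaka (17 years) before Beaumont (16 years).
Among Fontaine and Vasquez, by continuous board tenure (higher first): Fontaine (3 years) before Vasquez (1 year).
Order: Ivanova, Takahashi, Nakamura, Tanaka, Beaumont, Saleh, Fontaine, Vasquez.

Takahashi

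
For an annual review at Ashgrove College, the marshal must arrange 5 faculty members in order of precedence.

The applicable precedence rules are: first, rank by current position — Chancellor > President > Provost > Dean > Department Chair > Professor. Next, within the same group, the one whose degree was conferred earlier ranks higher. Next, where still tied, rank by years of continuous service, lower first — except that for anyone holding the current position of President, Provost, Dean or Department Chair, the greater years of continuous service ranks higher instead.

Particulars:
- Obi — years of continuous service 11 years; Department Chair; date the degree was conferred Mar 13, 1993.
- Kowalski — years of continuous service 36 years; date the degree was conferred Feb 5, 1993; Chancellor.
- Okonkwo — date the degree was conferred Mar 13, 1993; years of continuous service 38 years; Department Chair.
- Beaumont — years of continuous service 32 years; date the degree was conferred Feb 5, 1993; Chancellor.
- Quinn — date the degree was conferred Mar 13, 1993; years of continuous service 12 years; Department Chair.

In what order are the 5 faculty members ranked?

Beaumont, Kowalski, Okonkwo, Quinn, Obi

By current position: Beaumont and Kowalski (Chancellor); then Okonkwo, Quinn and Obi (Department Chair).
Beaumont and Kowalski both have date the degree was conferred Feb 5, 1993, so the next rule applies.
Among Beaumont and Kowalski, by years of continuous service (lower first): Beaumont (32 years) before Kowalski (36 years).
Okonkwo, Quinn and Obi all have date the degree was conferred Mar 13, 1993, so the next rule applies.
Among Okonkwo, Quinn and Obi, by years of continuous service (higher first) (reversed rule for this group): Okonkwo (38 years) before Quinn (12 years) before Obi (11 years).
Full order: Beaumont, Kowalski, Okonkwo, Quinn, Obi.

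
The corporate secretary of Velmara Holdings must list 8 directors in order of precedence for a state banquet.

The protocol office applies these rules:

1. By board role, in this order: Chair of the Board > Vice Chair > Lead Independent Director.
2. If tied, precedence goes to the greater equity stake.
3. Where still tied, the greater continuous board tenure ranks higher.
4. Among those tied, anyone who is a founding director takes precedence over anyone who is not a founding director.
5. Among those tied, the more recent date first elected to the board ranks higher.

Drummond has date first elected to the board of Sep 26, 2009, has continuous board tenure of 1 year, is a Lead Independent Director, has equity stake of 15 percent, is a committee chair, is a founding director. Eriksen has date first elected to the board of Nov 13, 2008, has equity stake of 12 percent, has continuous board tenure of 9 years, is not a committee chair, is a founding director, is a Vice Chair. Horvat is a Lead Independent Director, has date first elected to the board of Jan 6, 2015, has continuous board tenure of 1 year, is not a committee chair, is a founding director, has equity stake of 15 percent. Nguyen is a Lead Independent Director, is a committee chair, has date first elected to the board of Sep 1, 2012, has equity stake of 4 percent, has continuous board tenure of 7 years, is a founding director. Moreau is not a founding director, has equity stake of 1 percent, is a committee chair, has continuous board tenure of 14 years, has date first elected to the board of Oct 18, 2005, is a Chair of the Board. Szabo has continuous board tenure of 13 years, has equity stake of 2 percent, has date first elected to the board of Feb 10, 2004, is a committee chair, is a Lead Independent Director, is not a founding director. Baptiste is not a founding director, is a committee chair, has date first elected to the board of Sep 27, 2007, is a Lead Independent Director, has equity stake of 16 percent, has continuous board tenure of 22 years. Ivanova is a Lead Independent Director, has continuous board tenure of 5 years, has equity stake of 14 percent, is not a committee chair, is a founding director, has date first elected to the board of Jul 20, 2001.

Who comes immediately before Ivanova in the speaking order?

Drummond

By board role: Moreau (Chair of the Board); then Eriksen (Vice Chair); then Baptiste, Horvat, Drummond, Ivanova, Nguyen and Szabo (Lead Independent Director).
Among Baptiste, Horvat, Drummond, Ivanova, Nguyen and Szabo, by equity stake (higher first): Baptiste (16 percent) before Horvat and Drummond (15 percent) before Ivanova (14 percent) before Nguyen (4 percent) before Szabo (2 percent).
Horvat and Drummond both have continuous board tenure 1 year, so the next rule applies.
Horvat and Drummond are each a founding director, so the next rule applies.
Among Horvat and Drummond, by date first elected to the board (later first): Horvat (Jan 6, 2015) before Drummond (Sep 26, 2009).
Order: Moreau, Eriksen, Baptiste, Horvat, Drummond, Ivanova, Nguyen, Szabo.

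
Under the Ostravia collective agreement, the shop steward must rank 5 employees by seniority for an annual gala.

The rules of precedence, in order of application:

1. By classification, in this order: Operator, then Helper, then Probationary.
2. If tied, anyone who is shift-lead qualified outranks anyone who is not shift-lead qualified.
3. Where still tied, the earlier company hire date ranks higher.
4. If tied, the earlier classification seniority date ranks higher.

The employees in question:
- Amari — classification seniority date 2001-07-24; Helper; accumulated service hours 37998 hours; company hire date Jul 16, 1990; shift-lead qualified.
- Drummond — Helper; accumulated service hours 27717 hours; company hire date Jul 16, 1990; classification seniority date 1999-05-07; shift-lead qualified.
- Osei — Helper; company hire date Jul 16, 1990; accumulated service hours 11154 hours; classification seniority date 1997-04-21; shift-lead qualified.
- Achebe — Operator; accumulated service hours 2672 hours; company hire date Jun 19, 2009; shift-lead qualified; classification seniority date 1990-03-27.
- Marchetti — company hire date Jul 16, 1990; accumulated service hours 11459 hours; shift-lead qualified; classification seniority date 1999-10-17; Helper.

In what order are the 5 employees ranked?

Achebe, Osei, Drummond, Marchetti, Amari

By classification: Achebe (Operator); then Osei, Drummond, Marchetti and Amari (Helper).
Osei, Drummond, Marchetti and Amari are each shift-lead qualified, so the next rule applies.
Osei, Drummond, Marchetti and Amari all have company hire date Jul 16, 1990, so the next rule applies.
Among Osei, Drummond, Marchetti and Amari, by classification seniority date (earlier first): Osei (1997-04-21) before Drummond (1999-05-07) before Marchetti (1999-10-17) before Amari (2001-07-24).
Full order: Achebe, Osei, Drummond, Marchetti, Amari.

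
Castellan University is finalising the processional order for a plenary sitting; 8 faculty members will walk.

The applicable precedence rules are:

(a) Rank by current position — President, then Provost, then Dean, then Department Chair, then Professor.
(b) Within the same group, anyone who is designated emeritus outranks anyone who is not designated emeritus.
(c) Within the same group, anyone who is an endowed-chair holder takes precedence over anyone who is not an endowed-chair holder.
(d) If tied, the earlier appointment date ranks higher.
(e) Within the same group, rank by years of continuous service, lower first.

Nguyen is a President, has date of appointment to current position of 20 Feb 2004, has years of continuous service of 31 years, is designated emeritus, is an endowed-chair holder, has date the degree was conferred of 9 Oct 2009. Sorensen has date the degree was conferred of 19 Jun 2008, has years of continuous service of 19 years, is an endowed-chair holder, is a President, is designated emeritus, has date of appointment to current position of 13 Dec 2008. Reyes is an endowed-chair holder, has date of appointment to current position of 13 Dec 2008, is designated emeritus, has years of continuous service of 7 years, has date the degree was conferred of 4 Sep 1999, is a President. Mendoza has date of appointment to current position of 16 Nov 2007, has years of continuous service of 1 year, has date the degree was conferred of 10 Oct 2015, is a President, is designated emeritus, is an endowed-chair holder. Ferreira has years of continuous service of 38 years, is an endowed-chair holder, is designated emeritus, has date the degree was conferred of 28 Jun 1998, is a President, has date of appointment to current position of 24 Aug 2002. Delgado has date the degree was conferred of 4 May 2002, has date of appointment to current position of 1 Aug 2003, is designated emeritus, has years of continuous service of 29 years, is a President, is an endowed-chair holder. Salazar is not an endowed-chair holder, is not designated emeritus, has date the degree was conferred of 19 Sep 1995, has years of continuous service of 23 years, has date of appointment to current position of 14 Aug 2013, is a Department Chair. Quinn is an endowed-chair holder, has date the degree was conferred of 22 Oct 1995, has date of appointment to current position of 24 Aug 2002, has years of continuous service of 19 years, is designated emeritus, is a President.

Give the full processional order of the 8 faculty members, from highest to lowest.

By current position: Quinn, Ferreira, Delgado, Nguyen, Mendoza, Reyes and Sorensen (President); then Salazar (Department Chair).
Quinn, Ferreira, Delgado, Nguyen, Mendoza, Reyes and Sorensen are each designated emeritus, so the next rule applies.
Quinn, Ferreira, Delgado, Nguyen, Mendoza, Reyes and Sorensen are each an endowed-chair holder, so the next rule applies.
Among Quinn, Ferreira, Delgado, Nguyen, Mendoza, Reyes and Sorensen, by date of appointment to current position (earlier first): Quinn and Ferreira (24 Aug 2002) before Delgado (1 Aug 2003) before Nguyen (20 Feb 2004) before Mendoza (16 Nov 2007) before Reyes and Sorensen (13 Dec 2008).
Among Quinn and Ferreira, by years of continuous service (lower first): Quinn (19 years) before Ferreira (38 years).
Among Reyes and Sorensen, by years of continuous service (lower first): Reyes (7 years) before Sorensen (19 years).
Full order: Quinn, Ferreira, Delgado, Nguyen, Mendoza, Reyes, Sorensen, Salazar.

Quinn, Ferreira, Delgado, Nguyen, Mendoza, Reyes, Sorensen, Salazar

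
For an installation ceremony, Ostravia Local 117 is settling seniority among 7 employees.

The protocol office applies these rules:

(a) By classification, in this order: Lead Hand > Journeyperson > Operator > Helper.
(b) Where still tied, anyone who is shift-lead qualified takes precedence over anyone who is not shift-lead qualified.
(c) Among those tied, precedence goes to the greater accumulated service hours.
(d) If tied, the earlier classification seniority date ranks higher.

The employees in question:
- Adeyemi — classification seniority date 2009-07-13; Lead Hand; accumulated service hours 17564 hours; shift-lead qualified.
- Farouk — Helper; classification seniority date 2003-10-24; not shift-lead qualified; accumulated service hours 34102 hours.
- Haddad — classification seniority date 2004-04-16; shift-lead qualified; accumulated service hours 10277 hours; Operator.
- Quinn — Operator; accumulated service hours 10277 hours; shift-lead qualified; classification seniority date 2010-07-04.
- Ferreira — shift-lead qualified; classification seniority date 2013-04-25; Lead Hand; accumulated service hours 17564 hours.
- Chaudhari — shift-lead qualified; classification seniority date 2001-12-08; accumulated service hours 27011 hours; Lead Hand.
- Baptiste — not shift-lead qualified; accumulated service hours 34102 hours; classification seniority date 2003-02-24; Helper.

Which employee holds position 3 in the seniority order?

By classification: Chaudhari, Adeyemi and Ferreira (Lead Hand); then Haddad and Quinn (Operator); then Baptiste and Farouk (Helper).
Chaudhari, Adeyemi and Ferreira are each shift-lead qualified, so the next rule applies.
Among Chaudhari, Adeyemi and Ferreira, by accumulated service hours (higher first): Chaudhari (27011 hours) before Adeyemi and Ferreira (17564 hours).
Among Adeyemi and Ferreira, by classification seniority date (earlier first): Adeyemi (2009-07-13) before Ferreira (2013-04-25).
Haddad and Quinn are each shift-lead qualified, so the next rule applies.
Haddad and Quinn both have accumulated service hours 10277 hours, so the next rule applies.
Among Haddad and Quinn, by classification seniority date (earlier first): Haddad (2004-04-16) before Quinn (2010-07-04).
Baptiste and Farouk are each not shift-lead qualified, so the next rule applies.
Baptiste and Farouk both have accumulated service hours 34102 hours, so the next rule applies.
Among Baptiste and Farouk, by classification seniority date (earlier first): Baptiste (2003-02-24) before Farouk (2003-10-24).
Order: Chaudhari, Adeyemi, Ferreira, Haddad, Quinn, Baptiste, Farouk.

Ferreira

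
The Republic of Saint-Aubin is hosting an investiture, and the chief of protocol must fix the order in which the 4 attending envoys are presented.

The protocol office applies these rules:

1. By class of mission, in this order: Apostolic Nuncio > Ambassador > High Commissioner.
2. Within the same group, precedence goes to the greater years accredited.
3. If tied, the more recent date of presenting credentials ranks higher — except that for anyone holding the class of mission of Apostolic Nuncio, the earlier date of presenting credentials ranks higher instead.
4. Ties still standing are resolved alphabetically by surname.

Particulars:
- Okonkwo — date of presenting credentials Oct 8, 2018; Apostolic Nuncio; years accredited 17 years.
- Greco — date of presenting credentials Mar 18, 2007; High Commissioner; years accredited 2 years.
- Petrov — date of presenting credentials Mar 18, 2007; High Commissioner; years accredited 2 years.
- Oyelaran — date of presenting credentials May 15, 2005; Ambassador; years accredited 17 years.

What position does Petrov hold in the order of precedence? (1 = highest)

By class of mission: Okonkwo (Apostolic Nuncio); then Oyelaran (Ambassador); then Greco and Petrov (High Commissioner).
Greco and Petrov both have years accredited 2 years, so the next rule applies.
Greco and Petrov both have date of presenting credentials Mar 18, 2007, so the next rule applies.
Among Greco and Petrov, alphabetically by surname: Greco before Petrov.
Order: Okonkwo, Oyelaran, Greco, Petrov. So position 4.

4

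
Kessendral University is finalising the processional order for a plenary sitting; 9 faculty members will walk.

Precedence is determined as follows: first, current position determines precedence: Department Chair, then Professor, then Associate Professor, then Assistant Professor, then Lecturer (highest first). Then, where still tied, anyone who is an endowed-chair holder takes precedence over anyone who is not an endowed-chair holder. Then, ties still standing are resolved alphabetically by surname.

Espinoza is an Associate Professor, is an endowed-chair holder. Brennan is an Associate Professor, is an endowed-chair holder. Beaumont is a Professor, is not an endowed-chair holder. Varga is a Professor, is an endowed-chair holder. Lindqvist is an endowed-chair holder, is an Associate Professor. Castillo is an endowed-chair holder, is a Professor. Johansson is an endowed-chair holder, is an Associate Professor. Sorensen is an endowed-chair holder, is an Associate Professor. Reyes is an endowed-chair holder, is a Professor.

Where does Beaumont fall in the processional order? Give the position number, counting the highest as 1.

By current position: Castillo, Reyes, Varga and Beaumont (Professor); then Brennan, Espinoza, Johansson, Lindqvist and Sorensen (Associate Professor).
Among Castillo, Reyes, Varga and Beaumont, an endowed-chair holder before not an endowed-chair holder: Castillo, Reyes and Varga (an endowed-chair holder) before Beaumont (not an endowed-chair holder).
Among Castillo, Reyes and Varga, alphabetically by surname: Castillo before Reyes before Varga.
Brennan, Espinoza, Johansson, Lindqvist and Sorensen are each an endowed-chair holder, so the next rule applies.
Among Brennan, Espinoza, Johansson, Lindqvist and Sorensen, alphabetically by surname: Brennan before Espinoza before Johansson before Lindqvist before Sorensen.
Order: Castillo, Reyes, Varga, Beaumont, Brennan, Espinoza, Johansson, Lindqvist, Sorensen. So position 4.

4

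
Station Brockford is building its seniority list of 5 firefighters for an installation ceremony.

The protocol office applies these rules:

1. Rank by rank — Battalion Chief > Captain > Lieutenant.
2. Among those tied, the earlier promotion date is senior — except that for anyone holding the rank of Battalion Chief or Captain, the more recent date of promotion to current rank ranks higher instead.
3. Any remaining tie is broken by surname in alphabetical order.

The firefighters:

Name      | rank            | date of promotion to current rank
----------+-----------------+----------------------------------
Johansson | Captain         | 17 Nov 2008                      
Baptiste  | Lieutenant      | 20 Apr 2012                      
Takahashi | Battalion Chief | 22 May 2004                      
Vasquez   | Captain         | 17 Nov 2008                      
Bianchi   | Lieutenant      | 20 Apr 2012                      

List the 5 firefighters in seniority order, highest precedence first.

Takahashi, Johansson, Vasquez, Baptiste, Bianchi

By rank: Takahashi (Battalion Chief); then Johansson and Vasquez (Captain); then Baptiste and Bianchi (Lieutenant).
Johansson and Vasquez both have date of promotion to current rank 17 Nov 2008, so the next rule applies.
Among Johansson and Vasquez, alphabetically by surname: Johansson before Vasquez.
Baptiste and Bianchi both have date of promotion to current rank 20 Apr 2012, so the next rule applies.
Among Baptiste and Bianchi, alphabetically by surname: Baptiste before Bianchi.
Full order: Takahashi, Johansson, Vasquez, Baptiste, Bianchi.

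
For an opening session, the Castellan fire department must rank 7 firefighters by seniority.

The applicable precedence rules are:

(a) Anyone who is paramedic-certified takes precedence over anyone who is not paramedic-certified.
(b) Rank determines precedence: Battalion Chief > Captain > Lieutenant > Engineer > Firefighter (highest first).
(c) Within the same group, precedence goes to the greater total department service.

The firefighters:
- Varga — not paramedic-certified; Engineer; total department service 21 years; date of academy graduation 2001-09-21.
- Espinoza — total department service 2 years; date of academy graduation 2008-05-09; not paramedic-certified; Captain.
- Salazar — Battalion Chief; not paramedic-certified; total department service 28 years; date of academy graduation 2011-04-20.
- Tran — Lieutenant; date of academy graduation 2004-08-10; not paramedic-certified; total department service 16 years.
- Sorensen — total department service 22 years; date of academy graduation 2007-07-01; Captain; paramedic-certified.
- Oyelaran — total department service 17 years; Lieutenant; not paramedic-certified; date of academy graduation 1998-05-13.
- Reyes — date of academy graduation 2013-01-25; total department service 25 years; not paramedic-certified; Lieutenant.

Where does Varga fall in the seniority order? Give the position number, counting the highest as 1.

7

By the first rule: Sorensen (paramedic-certified); then Salazar, Espinoza, Reyes, Oyelaran, Tran and Varga (each not paramedic-certified).
Among Salazar, Espinoza, Reyes, Oyelaran, Tran and Varga, by rank: Salazar (Battalion Chief) before Espinoza (Captain) before Reyes, Oyelaran and Tran (Lieutenant) before Varga (Engineer).
Among Reyes, Oyelaran and Tran, by total department service (higher first): Reyes (25 years) before Oyelaran (17 years) before Tran (16 years).
Order: Sorensen, Salazar, Espinoza, Reyes, Oyelaran, Tran, Varga. So position 7.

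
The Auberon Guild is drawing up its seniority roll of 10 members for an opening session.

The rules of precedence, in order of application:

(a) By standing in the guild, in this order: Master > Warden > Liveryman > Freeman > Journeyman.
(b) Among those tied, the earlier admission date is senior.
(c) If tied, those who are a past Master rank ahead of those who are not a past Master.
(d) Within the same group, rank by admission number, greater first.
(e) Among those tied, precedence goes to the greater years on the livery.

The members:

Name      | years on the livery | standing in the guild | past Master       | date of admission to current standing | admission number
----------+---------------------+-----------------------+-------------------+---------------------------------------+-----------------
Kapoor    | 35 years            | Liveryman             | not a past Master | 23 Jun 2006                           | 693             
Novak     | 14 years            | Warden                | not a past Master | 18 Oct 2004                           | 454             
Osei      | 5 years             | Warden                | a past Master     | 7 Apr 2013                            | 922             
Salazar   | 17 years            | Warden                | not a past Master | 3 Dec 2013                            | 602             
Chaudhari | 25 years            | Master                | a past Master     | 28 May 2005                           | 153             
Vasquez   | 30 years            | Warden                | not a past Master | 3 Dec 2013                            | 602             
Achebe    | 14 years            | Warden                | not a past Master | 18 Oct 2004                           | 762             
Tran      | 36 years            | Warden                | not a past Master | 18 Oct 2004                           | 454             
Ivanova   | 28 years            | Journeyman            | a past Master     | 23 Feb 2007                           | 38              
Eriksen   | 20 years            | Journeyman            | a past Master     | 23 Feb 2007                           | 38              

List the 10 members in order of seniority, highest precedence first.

By standing in the guild: Chaudhari (Master); then Achebe, Tran, Novak, Osei, Vasquez and Salazar (Warden); then Kapoor (Liveryman); then Ivanova and Eriksen (Journeyman).
Among Achebe, Tran, Novak, Osei, Vasquez and Salazar, by date of admission to current standing (earlier first): Achebe, Tran and Novak (18 Oct 2004) before Osei (7 Apr 2013) before Vasquez and Salazar (3 Dec 2013).
Achebe, Tran and Novak are each not a past Master, so the next rule applies.
Among Achebe, Tran and Novak, by admission number (higher first): Achebe (762) before Tran and Novak (454).
Among Tran and Novak, by years on the livery (higher first): Tran (36 years) before Novak (14 years).
Vasquez and Salazar are each not a past Master, so the next rule applies.
Vasquez and Salazar both have admission number 602, so the next rule applies.
Among Vasquez and Salazar, by years on the livery (higher first): Vasquez (30 years) before Salazar (17 years).
Ivanova and Eriksen both have date of admission to current standing 23 Feb 2007, so the next rule applies.
Ivanova and Eriksen are each a past Master, so the next rule applies.
Ivanova and Eriksen both have admission number 38, so the next rule applies.
Among Ivanova and Eriksen, by years on the livery (higher first): Ivanova (28 years) before Eriksen (20 years).
Full order: Chaudhari, Achebe, Tran, Novak, Osei, Vasquez, Salazar, Kapoor, Ivanova, Eriksen.

Chaudhari, Achebe, Tran, Novak, Osei, Vasquez, Salazar, Kapoor, Ivanova, Eriksen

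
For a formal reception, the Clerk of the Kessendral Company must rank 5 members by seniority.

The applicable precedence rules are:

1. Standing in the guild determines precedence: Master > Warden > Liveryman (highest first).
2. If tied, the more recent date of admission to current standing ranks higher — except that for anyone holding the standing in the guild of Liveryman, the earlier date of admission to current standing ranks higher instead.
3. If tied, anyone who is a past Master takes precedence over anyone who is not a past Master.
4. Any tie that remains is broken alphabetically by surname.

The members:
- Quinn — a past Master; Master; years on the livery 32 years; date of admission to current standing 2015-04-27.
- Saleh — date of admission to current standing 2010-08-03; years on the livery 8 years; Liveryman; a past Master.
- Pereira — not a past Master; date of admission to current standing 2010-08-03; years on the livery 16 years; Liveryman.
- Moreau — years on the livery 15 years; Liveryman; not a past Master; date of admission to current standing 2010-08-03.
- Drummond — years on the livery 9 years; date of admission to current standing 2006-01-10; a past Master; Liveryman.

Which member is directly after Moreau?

Pereira

By standing in the guild: Quinn (Master); then Drummond, Saleh, Moreau and Pereira (Liveryman).
Among Drummond, Saleh, Moreau and Pereira, by date of admission to current standing (earlier first) (reversed rule for this group): Drummond (2006-01-10) before Saleh, Moreau and Pereira (2010-08-03).
Among Saleh, Moreau and Pereira, a past Master before not a past Master: Saleh (a past Master) before Moreau and Pereira (not a past Master).
Among Moreau and Pereira, alphabetically by surname: Moreau before Pereira.
Order: Quinn, Drummond, Saleh, Moreau, Pereira.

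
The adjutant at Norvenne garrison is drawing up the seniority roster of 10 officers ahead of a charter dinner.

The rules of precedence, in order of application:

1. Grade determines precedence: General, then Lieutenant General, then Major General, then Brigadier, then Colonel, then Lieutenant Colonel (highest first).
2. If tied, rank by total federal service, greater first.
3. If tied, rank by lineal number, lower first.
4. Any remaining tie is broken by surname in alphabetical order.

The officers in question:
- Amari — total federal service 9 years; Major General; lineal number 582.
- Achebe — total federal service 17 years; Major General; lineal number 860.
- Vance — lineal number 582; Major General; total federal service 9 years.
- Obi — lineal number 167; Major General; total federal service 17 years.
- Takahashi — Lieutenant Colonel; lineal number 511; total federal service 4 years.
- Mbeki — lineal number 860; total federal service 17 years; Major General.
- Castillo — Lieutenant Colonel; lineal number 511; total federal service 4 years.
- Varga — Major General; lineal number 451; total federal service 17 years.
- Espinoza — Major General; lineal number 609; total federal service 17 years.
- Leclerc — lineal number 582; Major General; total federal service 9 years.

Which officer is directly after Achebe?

Mbeki

By grade: Obi, Varga, Espinoza, Achebe, Mbeki, Amari, Leclerc and Vance (Major General); then Castillo and Takahashi (Lieutenant Colonel).
Among Obi, Varga, Espinoza, Achebe, Mbeki, Amari, Leclerc and Vance, by total federal service (higher first): Obi, Varga, Espinoza, Achebe and Mbeki (17 years) before Amari, Leclerc and Vance (9 years).
Among Obi, Varga, Espinoza, Achebe and Mbeki, by lineal number (lower first): Obi (167) before Varga (451) before Espinoza (609) before Achebe and Mbeki (860).
Among Achebe and Mbeki, alphabetically by surname: Achebe before Mbeki.
Amari, Leclerc and Vance all have lineal number 582, so the next rule applies.
Among Amari, Leclerc and Vance, alphabetically by surname: Amari before Leclerc before Vance.
Castillo and Takahashi both have total federal service 4 years, so the next rule applies.
Castillo and Takahashi both have lineal number 511, so the next rule applies.
Among Castillo and Takahashi, alphabetically by surname: Castillo before Takahashi.
Order: Obi, Varga, Espinoza, Achebe, Mbeki, Amari, Leclerc, Vance, Castillo, Takahashi.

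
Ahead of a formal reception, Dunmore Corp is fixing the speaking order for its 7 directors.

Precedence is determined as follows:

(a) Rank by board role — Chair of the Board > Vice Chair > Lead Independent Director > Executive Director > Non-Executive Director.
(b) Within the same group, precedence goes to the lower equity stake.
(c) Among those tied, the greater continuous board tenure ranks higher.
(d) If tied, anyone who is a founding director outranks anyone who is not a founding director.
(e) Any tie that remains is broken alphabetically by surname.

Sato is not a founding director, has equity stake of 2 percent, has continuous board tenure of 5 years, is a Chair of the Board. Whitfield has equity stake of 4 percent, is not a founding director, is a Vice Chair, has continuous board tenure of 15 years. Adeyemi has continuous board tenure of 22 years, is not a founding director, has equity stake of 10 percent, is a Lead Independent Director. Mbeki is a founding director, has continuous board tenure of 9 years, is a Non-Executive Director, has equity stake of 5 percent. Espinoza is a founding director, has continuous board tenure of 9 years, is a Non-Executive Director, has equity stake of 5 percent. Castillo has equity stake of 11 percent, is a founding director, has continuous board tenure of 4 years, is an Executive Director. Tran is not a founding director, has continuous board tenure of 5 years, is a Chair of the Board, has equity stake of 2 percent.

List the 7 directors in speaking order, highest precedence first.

Sato, Tran, Whitfield, Adeyemi, Castillo, Espinoza, Mbeki

By board role: Sato and Tran (Chair of the Board); then Whitfield (Vice Chair); then Adeyemi (Lead Independent Director); then Castillo (Executive Director); then Espinoza and Mbeki (Non-Executive Director).
Sato and Tran both have equity stake 2 percent, so the next rule applies.
Sato and Tran both have continuous board tenure 5 years, so the next rule applies.
Sato and Tran are each not a founding director, so the next rule applies.
Among Sato and Tran, alphabetically by surname: Sato before Tran.
Espinoza and Mbeki both have equity stake 5 percent, so the next rule applies.
Espinoza and Mbeki both have continuous board tenure 9 years, so the next rule applies.
Espinoza and Mbeki are each a founding director, so the next rule applies.
Among Espinoza and Mbeki, alphabetically by surname: Espinoza before Mbeki.
Full order: Sato, Tran, Whitfield, Adeyemi, Castillo, Espinoza, Mbeki.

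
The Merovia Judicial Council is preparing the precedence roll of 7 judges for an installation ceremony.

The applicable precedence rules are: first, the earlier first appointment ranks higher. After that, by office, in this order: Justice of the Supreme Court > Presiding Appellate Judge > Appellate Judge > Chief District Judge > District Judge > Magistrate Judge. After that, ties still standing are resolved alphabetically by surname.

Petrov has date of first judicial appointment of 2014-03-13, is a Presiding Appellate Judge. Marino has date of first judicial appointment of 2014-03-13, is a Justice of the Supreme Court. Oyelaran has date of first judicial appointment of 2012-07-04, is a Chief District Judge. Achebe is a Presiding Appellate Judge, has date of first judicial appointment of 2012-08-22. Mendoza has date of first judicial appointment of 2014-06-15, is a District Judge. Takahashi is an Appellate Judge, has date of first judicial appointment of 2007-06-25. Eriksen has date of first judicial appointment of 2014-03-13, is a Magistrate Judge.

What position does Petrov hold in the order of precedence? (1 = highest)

By date of first judicial appointment (earlier first): Takahashi (2007-06-25); then Oyelaran (2012-07-04); then Achebe (2012-08-22); then Marino, Petrov and Eriksen (each 2014-03-13); then Mendoza (2014-06-15).
Among Marino, Petrov and Eriksen, by office: Marino (Justice of the Supreme Court) before Petrov (Presiding Appellate Judge) before Eriksen (Magistrate Judge).
Order: Takahashi, Oyelaran, Achebe, Marino, Petrov, Eriksen, Mendoza. So position 5.

5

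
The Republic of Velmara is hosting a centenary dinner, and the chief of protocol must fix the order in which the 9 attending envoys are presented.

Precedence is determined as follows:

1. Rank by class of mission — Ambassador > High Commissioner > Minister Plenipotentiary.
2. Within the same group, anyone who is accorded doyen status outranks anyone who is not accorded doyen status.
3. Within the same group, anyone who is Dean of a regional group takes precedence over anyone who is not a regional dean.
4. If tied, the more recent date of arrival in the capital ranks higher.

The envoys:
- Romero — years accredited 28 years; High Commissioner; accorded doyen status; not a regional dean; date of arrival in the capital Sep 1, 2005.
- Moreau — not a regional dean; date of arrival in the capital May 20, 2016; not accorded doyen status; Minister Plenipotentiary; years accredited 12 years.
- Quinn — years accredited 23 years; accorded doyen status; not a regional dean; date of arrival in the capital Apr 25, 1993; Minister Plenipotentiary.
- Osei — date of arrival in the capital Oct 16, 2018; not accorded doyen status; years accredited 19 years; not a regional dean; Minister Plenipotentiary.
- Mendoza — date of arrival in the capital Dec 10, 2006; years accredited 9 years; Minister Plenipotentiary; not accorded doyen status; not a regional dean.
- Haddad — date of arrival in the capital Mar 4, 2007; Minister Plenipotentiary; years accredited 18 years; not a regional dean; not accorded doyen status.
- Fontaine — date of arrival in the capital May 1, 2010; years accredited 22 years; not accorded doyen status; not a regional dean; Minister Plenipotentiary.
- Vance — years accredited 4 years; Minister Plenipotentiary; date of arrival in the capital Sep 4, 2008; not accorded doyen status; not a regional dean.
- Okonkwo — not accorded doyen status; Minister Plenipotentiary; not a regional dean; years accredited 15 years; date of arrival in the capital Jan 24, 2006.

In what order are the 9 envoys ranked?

Romero, Quinn, Osei, Moreau, Fontaine, Vance, Haddad, Mendoza, Okonkwo

By class of mission: Romero (High Commissioner); then Quinn, Osei, Moreau, Fontaine, Vance, Haddad, Mendoza and Okonkwo (Minister Plenipotentiary).
Among Quinn, Osei, Moreau, Fontaine, Vance, Haddad, Mendoza and Okonkwo, accorded doyen status before not accorded doyen status: Quinn (accorded doyen status) before Osei, Moreau, Fontaine, Vance, Haddad, Mendoza and Okonkwo (not accorded doyen status).
Osei, Moreau, Fontaine, Vance, Haddad, Mendoza and Okonkwo are each not a regional dean, so the next rule applies.
Among Osei, Moreau, Fontaine, Vance, Haddad, Mendoza and Okonkwo, by date of arrival in the capital (later first): Osei (Oct 16, 2018) before Moreau (May 20, 2016) before Fontaine (May 1, 2010) before Vance (Sep 4, 2008) before Haddad (Mar 4, 2007) before Mendoza (Dec 10, 2006) before Okonkwo (Jan 24, 2006).
Full order: Romero, Quinn, Osei, Moreau, Fontaine, Vance, Haddad, Mendoza, Okonkwo.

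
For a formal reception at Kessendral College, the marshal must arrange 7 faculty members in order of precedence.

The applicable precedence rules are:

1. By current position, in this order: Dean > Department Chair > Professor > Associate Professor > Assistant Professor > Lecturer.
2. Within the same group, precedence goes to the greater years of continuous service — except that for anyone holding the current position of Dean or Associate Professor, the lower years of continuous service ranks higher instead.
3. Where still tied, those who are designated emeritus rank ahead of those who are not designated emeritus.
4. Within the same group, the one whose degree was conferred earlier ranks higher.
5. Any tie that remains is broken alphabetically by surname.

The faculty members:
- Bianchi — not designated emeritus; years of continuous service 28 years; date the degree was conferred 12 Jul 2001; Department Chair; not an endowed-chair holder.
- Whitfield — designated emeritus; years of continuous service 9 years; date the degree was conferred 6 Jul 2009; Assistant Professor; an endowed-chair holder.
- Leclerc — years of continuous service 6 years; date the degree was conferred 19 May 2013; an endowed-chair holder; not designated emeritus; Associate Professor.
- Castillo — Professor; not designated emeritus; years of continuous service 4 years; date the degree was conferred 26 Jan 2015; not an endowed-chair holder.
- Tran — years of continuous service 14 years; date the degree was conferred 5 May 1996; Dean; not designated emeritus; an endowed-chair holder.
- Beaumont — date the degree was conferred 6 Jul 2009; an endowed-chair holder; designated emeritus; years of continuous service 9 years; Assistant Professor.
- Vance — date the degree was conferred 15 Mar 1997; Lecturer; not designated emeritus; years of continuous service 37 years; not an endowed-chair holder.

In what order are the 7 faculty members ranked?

By current position: Tran (Dean); then Bianchi (Department Chair); then Castillo (Professor); then Leclerc (Associate Professor); then Beaumont and Whitfield (Assistant Professor); then Vance (Lecturer).
Beaumont and Whitfield both have years of continuous service 9 years, so the next rule applies.
Beaumont and Whitfield are each designated emeritus, so the next rule applies.
Beaumont and Whitfield both have date the degree was conferred 6 Jul 2009, so the next rule applies.
Among Beaumont and Whitfield, alphabetically by surname: Beaumont before Whitfield.
Full order: Tran, Bianchi, Castillo, Leclerc, Beaumont, Whitfield, Vance.

Tran, Bianchi, Castillo, Leclerc, Beaumont, Whitfield, Vance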